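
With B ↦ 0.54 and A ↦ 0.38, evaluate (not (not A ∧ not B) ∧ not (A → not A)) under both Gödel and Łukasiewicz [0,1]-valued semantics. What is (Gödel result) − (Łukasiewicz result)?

Gödel evaluation:
  not A: Gödel ¬ of 0.38 = 0 (operand ≠ 0)
  not B: Gödel ¬ of 0.54 = 0 (operand ≠ 0)
  (not A ∧ not B) = min(0, 0) = 0
  not (not A ∧ not B): Gödel ¬ of 0 = 1 (operand is 0)
  not A: Gödel ¬ of 0.38 = 0 (operand ≠ 0)
  (A → not A): 0.38 > 0, so result = 0
  not (A → not A): Gödel ¬ of 0 = 1 (operand is 0)
  (not (not A ∧ not B) ∧ not (A → not A)) = min(1, 1) = 1
  Gödel value = 1
Łukasiewicz evaluation:
  not A: Łukasiewicz ¬ gives 1 − 0.38 = 0.62
  not B: Łukasiewicz ¬ gives 1 − 0.54 = 0.46
  (not A ∧ not B) = min(0.62, 0.46) = 0.46
  not (not A ∧ not B): Łukasiewicz ¬ gives 1 − 0.46 = 0.54
  not A: Łukasiewicz ¬ gives 1 − 0.38 = 0.62
  (A → not A): min(1, 1 − 0.38 + 0.62) = 1
  not (A → not A): Łukasiewicz ¬ gives 1 − 1 = 0
  (not (not A ∧ not B) ∧ not (A → not A)) = min(0.54, 0) = 0
  Łukasiewicz value = 0
Difference: 1 − 0 = 1.00

1.00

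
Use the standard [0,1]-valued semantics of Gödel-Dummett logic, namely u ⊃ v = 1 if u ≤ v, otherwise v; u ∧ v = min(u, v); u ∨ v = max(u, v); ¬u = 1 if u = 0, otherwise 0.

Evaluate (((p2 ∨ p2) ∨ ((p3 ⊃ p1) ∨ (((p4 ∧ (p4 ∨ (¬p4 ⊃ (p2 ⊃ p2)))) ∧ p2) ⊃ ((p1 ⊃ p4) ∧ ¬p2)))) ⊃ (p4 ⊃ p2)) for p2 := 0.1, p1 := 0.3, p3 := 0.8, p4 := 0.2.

(p2 ∨ p2) = max(0.1, 0.1) = 0.1
(p3 ⊃ p1): 0.8 > 0.3, so result = 0.3
¬p4: Gödel ¬ of 0.2 = 0 (operand ≠ 0)
(p2 ⊃ p2): 0.1 ≤ 0.1, so result = 1
(¬p4 ⊃ (p2 ⊃ p2)): 0 ≤ 1, so result = 1
(p4 ∨ (¬p4 ⊃ (p2 ⊃ p2))) = max(0.2, 1) = 1
(p4 ∧ (p4 ∨ (¬p4 ⊃ (p2 ⊃ p2)))) = min(0.2, 1) = 0.2
((p4 ∧ (p4 ∨ (¬p4 ⊃ (p2 ⊃ p2)))) ∧ p2) = min(0.2, 0.1) = 0.1
(p1 ⊃ p4): 0.3 > 0.2, so result = 0.2
¬p2: Gödel ¬ of 0.1 = 0 (operand ≠ 0)
((p1 ⊃ p4) ∧ ¬p2) = min(0.2, 0) = 0
(((p4 ∧ (p4 ∨ (¬p4 ⊃ (p2 ⊃ p2)))) ∧ p2) ⊃ ((p1 ⊃ p4) ∧ ¬p2)): 0.1 > 0, so result = 0
((p3 ⊃ p1) ∨ (((p4 ∧ (p4 ∨ (¬p4 ⊃ (p2 ⊃ p2)))) ∧ p2) ⊃ ((p1 ⊃ p4) ∧ ¬p2))) = max(0.3, 0) = 0.3
((p2 ∨ p2) ∨ ((p3 ⊃ p1) ∨ (((p4 ∧ (p4 ∨ (¬p4 ⊃ (p2 ⊃ p2)))) ∧ p2) ⊃ ((p1 ⊃ p4) ∧ ¬p2)))) = max(0.1, 0.3) = 0.3
(p4 ⊃ p2): 0.2 > 0.1, so result = 0.1
(((p2 ∨ p2) ∨ ((p3 ⊃ p1) ∨ (((p4 ∧ (p4 ∨ (¬p4 ⊃ (p2 ⊃ p2)))) ∧ p2) ⊃ ((p1 ⊃ p4) ∧ ¬p2)))) ⊃ (p4 ⊃ p2)): 0.3 > 0.1, so result = 0.1

0.10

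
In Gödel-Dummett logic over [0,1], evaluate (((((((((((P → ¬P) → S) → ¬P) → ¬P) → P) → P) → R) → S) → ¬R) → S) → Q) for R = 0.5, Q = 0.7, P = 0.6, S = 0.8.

¬P: Gödel ¬ of 0.6 = 0 (operand ≠ 0)
(P → ¬P): 0.6 > 0, so result = 0
((P → ¬P) → S): 0 ≤ 0.8, so result = 1
¬P: Gödel ¬ of 0.6 = 0 (operand ≠ 0)
(((P → ¬P) → S) → ¬P): 1 > 0, so result = 0
¬P: Gödel ¬ of 0.6 = 0 (operand ≠ 0)
((((P → ¬P) → S) → ¬P) → ¬P): 0 ≤ 0, so result = 1
(((((P → ¬P) → S) → ¬P) → ¬P) → P): 1 > 0.6, so result = 0.6
((((((P → ¬P) → S) → ¬P) → ¬P) → P) → P): 0.6 ≤ 0.6, so result = 1
(((((((P → ¬P) → S) → ¬P) → ¬P) → P) → P) → R): 1 > 0.5, so result = 0.5
((((((((P → ¬P) → S) → ¬P) → ¬P) → P) → P) → R) → S): 0.5 ≤ 0.8, so result = 1
¬R: Gödel ¬ of 0.5 = 0 (operand ≠ 0)
(((((((((P → ¬P) → S) → ¬P) → ¬P) → P) → P) → R) → S) → ¬R): 1 > 0, so result = 0
((((((((((P → ¬P) → S) → ¬P) → ¬P) → P) → P) → R) → S) → ¬R) → S): 0 ≤ 0.8, so result = 1
(((((((((((P → ¬P) → S) → ¬P) → ¬P) → P) → P) → R) → S) → ¬R) → S) → Q): 1 > 0.7, so result = 0.7

0.70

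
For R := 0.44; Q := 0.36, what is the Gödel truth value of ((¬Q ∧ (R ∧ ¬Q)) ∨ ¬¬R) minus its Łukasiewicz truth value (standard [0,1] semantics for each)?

Gödel evaluation:
  ¬Q: Gödel ¬ of 0.36 = 0 (operand ≠ 0)
  ¬Q: Gödel ¬ of 0.36 = 0 (operand ≠ 0)
  (R ∧ ¬Q) = min(0.44, 0) = 0
  (¬Q ∧ (R ∧ ¬Q)) = min(0, 0) = 0
  ¬R: Gödel ¬ of 0.44 = 0 (operand ≠ 0)
  ¬¬R: Gödel ¬ of 0 = 1 (operand is 0)
  ((¬Q ∧ (R ∧ ¬Q)) ∨ ¬¬R) = max(0, 1) = 1
  Gödel value = 1
Łukasiewicz evaluation:
  ¬Q: Łukasiewicz ¬ gives 1 − 0.36 = 0.64
  ¬Q: Łukasiewicz ¬ gives 1 − 0.36 = 0.64
  (R ∧ ¬Q) = min(0.44, 0.64) = 0.44
  (¬Q ∧ (R ∧ ¬Q)) = min(0.64, 0.44) = 0.44
  ¬R: Łukasiewicz ¬ gives 1 − 0.44 = 0.56
  ¬¬R: Łukasiewicz ¬ gives 1 − 0.56 = 0.44
  ((¬Q ∧ (R ∧ ¬Q)) ∨ ¬¬R) = max(0.44, 0.44) = 0.44
  Łukasiewicz value = 0.44
Difference: 1 − 0.44 = 0.56

0.56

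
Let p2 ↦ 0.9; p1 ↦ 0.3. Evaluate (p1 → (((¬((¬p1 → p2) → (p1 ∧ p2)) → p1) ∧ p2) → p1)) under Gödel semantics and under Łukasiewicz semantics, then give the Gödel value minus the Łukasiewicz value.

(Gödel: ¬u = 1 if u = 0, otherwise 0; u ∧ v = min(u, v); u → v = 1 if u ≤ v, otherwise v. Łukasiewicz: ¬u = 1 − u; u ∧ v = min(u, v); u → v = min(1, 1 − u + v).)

0.00

Gödel evaluation:
  ¬p1: Gödel ¬ of 0.3 = 0 (operand ≠ 0)
  (¬p1 → p2): 0 ≤ 0.9, so result = 1
  (p1 ∧ p2) = min(0.3, 0.9) = 0.3
  ((¬p1 → p2) → (p1 ∧ p2)): 1 > 0.3, so result = 0.3
  ¬((¬p1 → p2) → (p1 ∧ p2)): Gödel ¬ of 0.3 = 0 (operand ≠ 0)
  (¬((¬p1 → p2) → (p1 ∧ p2)) → p1): 0 ≤ 0.3, so result = 1
  ((¬((¬p1 → p2) → (p1 ∧ p2)) → p1) ∧ p2) = min(1, 0.9) = 0.9
  (((¬((¬p1 → p2) → (p1 ∧ p2)) → p1) ∧ p2) → p1): 0.9 > 0.3, so result = 0.3
  (p1 → (((¬((¬p1 → p2) → (p1 ∧ p2)) → p1) ∧ p2) → p1)): 0.3 ≤ 0.3, so result = 1
  Gödel value = 1
Łukasiewicz evaluation:
  ¬p1: Łukasiewicz ¬ gives 1 − 0.3 = 0.7
  (¬p1 → p2): min(1, 1 − 0.7 + 0.9) = 1
  (p1 ∧ p2) = min(0.3, 0.9) = 0.3
  ((¬p1 → p2) → (p1 ∧ p2)): min(1, 1 − 1 + 0.3) = 0.3
  ¬((¬p1 → p2) → (p1 ∧ p2)): Łukasiewicz ¬ gives 1 − 0.3 = 0.7
  (¬((¬p1 → p2) → (p1 ∧ p2)) → p1): min(1, 1 − 0.7 + 0.3) = 0.6
  ((¬((¬p1 → p2) → (p1 ∧ p2)) → p1) ∧ p2) = min(0.6, 0.9) = 0.6
  (((¬((¬p1 → p2) → (p1 ∧ p2)) → p1) ∧ p2) → p1): min(1, 1 − 0.6 + 0.3) = 0.7
  (p1 → (((¬((¬p1 → p2) → (p1 ∧ p2)) → p1) ∧ p2) → p1)): min(1, 1 − 0.3 + 0.7) = 1
  Łukasiewicz value = 1
Difference: 1 − 1 = 0.00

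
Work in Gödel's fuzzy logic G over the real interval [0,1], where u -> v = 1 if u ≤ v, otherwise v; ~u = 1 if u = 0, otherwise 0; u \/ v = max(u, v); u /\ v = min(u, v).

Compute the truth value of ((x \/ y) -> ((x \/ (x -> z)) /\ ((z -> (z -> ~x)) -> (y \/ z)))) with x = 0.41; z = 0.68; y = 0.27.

1.00

(x \/ y) = max(0.41, 0.27) = 0.41
(x -> z): 0.41 ≤ 0.68, so result = 1
(x \/ (x -> z)) = max(0.41, 1) = 1
~x: Gödel ¬ of 0.41 = 0 (operand ≠ 0)
(z -> ~x): 0.68 > 0, so result = 0
(z -> (z -> ~x)): 0.68 > 0, so result = 0
(y \/ z) = max(0.27, 0.68) = 0.68
((z -> (z -> ~x)) -> (y \/ z)): 0 ≤ 0.68, so result = 1
((x \/ (x -> z)) /\ ((z -> (z -> ~x)) -> (y \/ z))) = min(1, 1) = 1
((x \/ y) -> ((x \/ (x -> z)) /\ ((z -> (z -> ~x)) -> (y \/ z)))): 0.41 ≤ 1, so result = 1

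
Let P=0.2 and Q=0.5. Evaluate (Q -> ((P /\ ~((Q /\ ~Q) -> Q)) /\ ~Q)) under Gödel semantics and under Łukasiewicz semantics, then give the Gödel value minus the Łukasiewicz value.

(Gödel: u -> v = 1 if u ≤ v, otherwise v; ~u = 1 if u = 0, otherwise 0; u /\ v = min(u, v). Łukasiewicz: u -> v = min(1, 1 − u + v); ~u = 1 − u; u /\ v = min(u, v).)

Gödel evaluation:
  ~Q: Gödel ¬ of 0.5 = 0 (operand ≠ 0)
  (Q /\ ~Q) = min(0.5, 0) = 0
  ((Q /\ ~Q) -> Q): 0 ≤ 0.5, so result = 1
  ~((Q /\ ~Q) -> Q): Gödel ¬ of 1 = 0 (operand ≠ 0)
  (P /\ ~((Q /\ ~Q) -> Q)) = min(0.2, 0) = 0
  ~Q: Gödel ¬ of 0.5 = 0 (operand ≠ 0)
  ((P /\ ~((Q /\ ~Q) -> Q)) /\ ~Q) = min(0, 0) = 0
  (Q -> ((P /\ ~((Q /\ ~Q) -> Q)) /\ ~Q)): 0.5 > 0, so result = 0
  Gödel value = 0
Łukasiewicz evaluation:
  ~Q: Łukasiewicz ¬ gives 1 − 0.5 = 0.5
  (Q /\ ~Q) = min(0.5, 0.5) = 0.5
  ((Q /\ ~Q) -> Q): min(1, 1 − 0.5 + 0.5) = 1
  ~((Q /\ ~Q) -> Q): Łukasiewicz ¬ gives 1 − 1 = 0
  (P /\ ~((Q /\ ~Q) -> Q)) = min(0.2, 0) = 0
  ~Q: Łukasiewicz ¬ gives 1 − 0.5 = 0.5
  ((P /\ ~((Q /\ ~Q) -> Q)) /\ ~Q) = min(0, 0.5) = 0
  (Q -> ((P /\ ~((Q /\ ~Q) -> Q)) /\ ~Q)): min(1, 1 − 0.5 + 0) = 0.5
  Łukasiewicz value = 0.5
Difference: 0 − 0.5 = -0.50

-0.50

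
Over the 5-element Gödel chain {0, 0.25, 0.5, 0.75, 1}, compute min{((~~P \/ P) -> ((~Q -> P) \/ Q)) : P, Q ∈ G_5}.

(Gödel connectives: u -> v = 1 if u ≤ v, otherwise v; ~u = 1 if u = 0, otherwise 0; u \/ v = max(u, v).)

The minimum is attained at P = 0.25, Q = 0:
  ~P: Gödel ¬ of 0.25 = 0 (operand ≠ 0)
  ~~P: Gödel ¬ of 0 = 1 (operand is 0)
  (~~P \/ P) = max(1, 0.25) = 1
  ~Q: Gödel ¬ of 0 = 1 (operand is 0)
  (~Q -> P): 1 > 0.25, so result = 0.25
  ((~Q -> P) \/ Q) = max(0.25, 0) = 0.25
  ((~~P \/ P) -> ((~Q -> P) \/ Q)): 1 > 0.25, so result = 0.25
Checking all 25 assignments confirms none give a value below 0.25.

0.25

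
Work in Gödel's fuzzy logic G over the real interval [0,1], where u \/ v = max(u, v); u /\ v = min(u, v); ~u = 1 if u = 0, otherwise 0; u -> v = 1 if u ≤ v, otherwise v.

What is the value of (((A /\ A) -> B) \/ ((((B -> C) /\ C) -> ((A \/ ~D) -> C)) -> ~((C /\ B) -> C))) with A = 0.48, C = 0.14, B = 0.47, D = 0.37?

(A /\ A) = min(0.48, 0.48) = 0.48
((A /\ A) -> B): 0.48 > 0.47, so result = 0.47
(B -> C): 0.47 > 0.14, so result = 0.14
((B -> C) /\ C) = min(0.14, 0.14) = 0.14
~D: Gödel ¬ of 0.37 = 0 (operand ≠ 0)
(A \/ ~D) = max(0.48, 0) = 0.48
((A \/ ~D) -> C): 0.48 > 0.14, so result = 0.14
(((B -> C) /\ C) -> ((A \/ ~D) -> C)): 0.14 ≤ 0.14, so result = 1
(C /\ B) = min(0.14, 0.47) = 0.14
((C /\ B) -> C): 0.14 ≤ 0.14, so result = 1
~((C /\ B) -> C): Gödel ¬ of 1 = 0 (operand ≠ 0)
((((B -> C) /\ C) -> ((A \/ ~D) -> C)) -> ~((C /\ B) -> C)): 1 > 0, so result = 0
(((A /\ A) -> B) \/ ((((B -> C) /\ C) -> ((A \/ ~D) -> C)) -> ~((C /\ B) -> C))) = max(0.47, 0) = 0.47

0.47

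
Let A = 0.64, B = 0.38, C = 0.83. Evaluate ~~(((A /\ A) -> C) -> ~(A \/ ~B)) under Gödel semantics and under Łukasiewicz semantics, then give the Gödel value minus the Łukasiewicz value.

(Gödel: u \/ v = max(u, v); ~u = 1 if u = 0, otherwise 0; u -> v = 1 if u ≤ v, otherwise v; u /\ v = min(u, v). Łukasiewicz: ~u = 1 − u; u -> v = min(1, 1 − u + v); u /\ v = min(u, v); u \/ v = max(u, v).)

Gödel evaluation:
  (A /\ A) = min(0.64, 0.64) = 0.64
  ((A /\ A) -> C): 0.64 ≤ 0.83, so result = 1
  ~B: Gödel ¬ of 0.38 = 0 (operand ≠ 0)
  (A \/ ~B) = max(0.64, 0) = 0.64
  ~(A \/ ~B): Gödel ¬ of 0.64 = 0 (operand ≠ 0)
  (((A /\ A) -> C) -> ~(A \/ ~B)): 1 > 0, so result = 0
  ~(((A /\ A) -> C) -> ~(A \/ ~B)): Gödel ¬ of 0 = 1 (operand is 0)
  ~~(((A /\ A) -> C) -> ~(A \/ ~B)): Gödel ¬ of 1 = 0 (operand ≠ 0)
  Gödel value = 0
Łukasiewicz evaluation:
  (A /\ A) = min(0.64, 0.64) = 0.64
  ((A /\ A) -> C): min(1, 1 − 0.64 + 0.83) = 1
  ~B: Łukasiewicz ¬ gives 1 − 0.38 = 0.62
  (A \/ ~B) = max(0.64, 0.62) = 0.64
  ~(A \/ ~B): Łukasiewicz ¬ gives 1 − 0.64 = 0.36
  (((A /\ A) -> C) -> ~(A \/ ~B)): min(1, 1 − 1 + 0.36) = 0.36
  ~(((A /\ A) -> C) -> ~(A \/ ~B)): Łukasiewicz ¬ gives 1 − 0.36 = 0.64
  ~~(((A /\ A) -> C) -> ~(A \/ ~B)): Łukasiewicz ¬ gives 1 − 0.64 = 0.36
  Łukasiewicz value = 0.36
Difference: 0 − 0.36 = -0.36

-0.36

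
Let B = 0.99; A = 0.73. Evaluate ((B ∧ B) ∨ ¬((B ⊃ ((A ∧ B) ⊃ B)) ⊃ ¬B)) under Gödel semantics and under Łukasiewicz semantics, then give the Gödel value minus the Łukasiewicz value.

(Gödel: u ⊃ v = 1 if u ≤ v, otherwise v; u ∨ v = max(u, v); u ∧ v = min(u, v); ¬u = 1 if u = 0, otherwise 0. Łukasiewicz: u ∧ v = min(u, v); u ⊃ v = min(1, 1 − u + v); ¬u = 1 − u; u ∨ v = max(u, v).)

Gödel evaluation:
  (B ∧ B) = min(0.99, 0.99) = 0.99
  (A ∧ B) = min(0.73, 0.99) = 0.73
  ((A ∧ B) ⊃ B): 0.73 ≤ 0.99, so result = 1
  (B ⊃ ((A ∧ B) ⊃ B)): 0.99 ≤ 1, so result = 1
  ¬B: Gödel ¬ of 0.99 = 0 (operand ≠ 0)
  ((B ⊃ ((A ∧ B) ⊃ B)) ⊃ ¬B): 1 > 0, so result = 0
  ¬((B ⊃ ((A ∧ B) ⊃ B)) ⊃ ¬B): Gödel ¬ of 0 = 1 (operand is 0)
  ((B ∧ B) ∨ ¬((B ⊃ ((A ∧ B) ⊃ B)) ⊃ ¬B)) = max(0.99, 1) = 1
  Gödel value = 1
Łukasiewicz evaluation:
  (B ∧ B) = min(0.99, 0.99) = 0.99
  (A ∧ B) = min(0.73, 0.99) = 0.73
  ((A ∧ B) ⊃ B): min(1, 1 − 0.73 + 0.99) = 1
  (B ⊃ ((A ∧ B) ⊃ B)): min(1, 1 − 0.99 + 1) = 1
  ¬B: Łukasiewicz ¬ gives 1 − 0.99 = 0.01
  ((B ⊃ ((A ∧ B) ⊃ B)) ⊃ ¬B): min(1, 1 − 1 + 0.01) = 0.01
  ¬((B ⊃ ((A ∧ B) ⊃ B)) ⊃ ¬B): Łukasiewicz ¬ gives 1 − 0.01 = 0.99
  ((B ∧ B) ∨ ¬((B ⊃ ((A ∧ B) ⊃ B)) ⊃ ¬B)) = max(0.99, 0.99) = 0.99
  Łukasiewicz value = 0.99
Difference: 1 − 0.99 = 0.01

0.01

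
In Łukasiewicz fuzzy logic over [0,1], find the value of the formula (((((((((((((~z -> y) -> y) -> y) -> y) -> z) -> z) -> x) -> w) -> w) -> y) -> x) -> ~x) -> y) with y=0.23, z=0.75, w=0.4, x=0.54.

0.77

~z: Łukasiewicz ¬ gives 1 − 0.75 = 0.25
(~z -> y): min(1, 1 − 0.25 + 0.23) = 0.98
((~z -> y) -> y): min(1, 1 − 0.98 + 0.23) = 0.25
(((~z -> y) -> y) -> y): min(1, 1 − 0.25 + 0.23) = 0.98
((((~z -> y) -> y) -> y) -> y): min(1, 1 − 0.98 + 0.23) = 0.25
(((((~z -> y) -> y) -> y) -> y) -> z): min(1, 1 − 0.25 + 0.75) = 1
((((((~z -> y) -> y) -> y) -> y) -> z) -> z): min(1, 1 − 1 + 0.75) = 0.75
(((((((~z -> y) -> y) -> y) -> y) -> z) -> z) -> x): min(1, 1 − 0.75 + 0.54) = 0.79
((((((((~z -> y) -> y) -> y) -> y) -> z) -> z) -> x) -> w): min(1, 1 − 0.79 + 0.4) = 0.61
(((((((((~z -> y) -> y) -> y) -> y) -> z) -> z) -> x) -> w) -> w): min(1, 1 − 0.61 + 0.4) = 0.79
((((((((((~z -> y) -> y) -> y) -> y) -> z) -> z) -> x) -> w) -> w) -> y): min(1, 1 − 0.79 + 0.23) = 0.44
(((((((((((~z -> y) -> y) -> y) -> y) -> z) -> z) -> x) -> w) -> w) -> y) -> x): min(1, 1 − 0.44 + 0.54) = 1
~x: Łukasiewicz ¬ gives 1 − 0.54 = 0.46
((((((((((((~z -> y) -> y) -> y) -> y) -> z) -> z) -> x) -> w) -> w) -> y) -> x) -> ~x): min(1, 1 − 1 + 0.46) = 0.46
(((((((((((((~z -> y) -> y) -> y) -> y) -> z) -> z) -> x) -> w) -> w) -> y) -> x) -> ~x) -> y): min(1, 1 − 0.46 + 0.23) = 0.77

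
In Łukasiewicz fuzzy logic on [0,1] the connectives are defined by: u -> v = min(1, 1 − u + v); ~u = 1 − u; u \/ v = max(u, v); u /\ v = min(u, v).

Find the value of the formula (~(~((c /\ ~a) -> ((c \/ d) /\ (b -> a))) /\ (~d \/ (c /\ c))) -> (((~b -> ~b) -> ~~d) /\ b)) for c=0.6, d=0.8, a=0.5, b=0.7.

~a: Łukasiewicz ¬ gives 1 − 0.5 = 0.5
(c /\ ~a) = min(0.6, 0.5) = 0.5
(c \/ d) = max(0.6, 0.8) = 0.8
(b -> a): min(1, 1 − 0.7 + 0.5) = 0.8
((c \/ d) /\ (b -> a)) = min(0.8, 0.8) = 0.8
((c /\ ~a) -> ((c \/ d) /\ (b -> a))): min(1, 1 − 0.5 + 0.8) = 1
~((c /\ ~a) -> ((c \/ d) /\ (b -> a))): Łukasiewicz ¬ gives 1 − 1 = 0
~d: Łukasiewicz ¬ gives 1 − 0.8 = 0.2
(c /\ c) = min(0.6, 0.6) = 0.6
(~d \/ (c /\ c)) = max(0.2, 0.6) = 0.6
(~((c /\ ~a) -> ((c \/ d) /\ (b -> a))) /\ (~d \/ (c /\ c))) = min(0, 0.6) = 0
~(~((c /\ ~a) -> ((c \/ d) /\ (b -> a))) /\ (~d \/ (c /\ c))): Łukasiewicz ¬ gives 1 − 0 = 1
~b: Łukasiewicz ¬ gives 1 − 0.7 = 0.3
~b: Łukasiewicz ¬ gives 1 − 0.7 = 0.3
(~b -> ~b): min(1, 1 − 0.3 + 0.3) = 1
~d: Łukasiewicz ¬ gives 1 − 0.8 = 0.2
~~d: Łukasiewicz ¬ gives 1 − 0.2 = 0.8
((~b -> ~b) -> ~~d): min(1, 1 − 1 + 0.8) = 0.8
(((~b -> ~b) -> ~~d) /\ b) = min(0.8, 0.7) = 0.7
(~(~((c /\ ~a) -> ((c \/ d) /\ (b -> a))) /\ (~d \/ (c /\ c))) -> (((~b -> ~b) -> ~~d) /\ b)): min(1, 1 − 1 + 0.7) = 0.7

0.70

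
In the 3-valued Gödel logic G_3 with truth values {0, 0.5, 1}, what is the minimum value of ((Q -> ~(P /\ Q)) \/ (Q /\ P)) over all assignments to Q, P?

0.50

The minimum is attained at Q = 0.5, P = 0.5:
  (P /\ Q) = min(0.5, 0.5) = 0.5
  ~(P /\ Q): Gödel ¬ of 0.5 = 0 (operand ≠ 0)
  (Q -> ~(P /\ Q)): 0.5 > 0, so result = 0
  (Q /\ P) = min(0.5, 0.5) = 0.5
  ((Q -> ~(P /\ Q)) \/ (Q /\ P)) = max(0, 0.5) = 0.5
Checking all 9 assignments confirms none give a value below 0.50.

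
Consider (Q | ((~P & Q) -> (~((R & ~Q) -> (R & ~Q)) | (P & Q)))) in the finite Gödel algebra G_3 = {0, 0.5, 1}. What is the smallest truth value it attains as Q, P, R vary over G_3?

0.50

The minimum is attained at Q = 0.5, P = 0, R = 0:
  ~P: Gödel ¬ of 0 = 1 (operand is 0)
  (~P & Q) = min(1, 0.5) = 0.5
  ~Q: Gödel ¬ of 0.5 = 0 (operand ≠ 0)
  (R & ~Q) = min(0, 0) = 0
  ~Q: Gödel ¬ of 0.5 = 0 (operand ≠ 0)
  (R & ~Q) = min(0, 0) = 0
  ((R & ~Q) -> (R & ~Q)): 0 ≤ 0, so result = 1
  ~((R & ~Q) -> (R & ~Q)): Gödel ¬ of 1 = 0 (operand ≠ 0)
  (P & Q) = min(0, 0.5) = 0
  (~((R & ~Q) -> (R & ~Q)) | (P & Q)) = max(0, 0) = 0
  ((~P & Q) -> (~((R & ~Q) -> (R & ~Q)) | (P & Q))): 0.5 > 0, so result = 0
  (Q | ((~P & Q) -> (~((R & ~Q) -> (R & ~Q)) | (P & Q)))) = max(0.5, 0) = 0.5
Checking all 27 assignments confirms none give a value below 0.50.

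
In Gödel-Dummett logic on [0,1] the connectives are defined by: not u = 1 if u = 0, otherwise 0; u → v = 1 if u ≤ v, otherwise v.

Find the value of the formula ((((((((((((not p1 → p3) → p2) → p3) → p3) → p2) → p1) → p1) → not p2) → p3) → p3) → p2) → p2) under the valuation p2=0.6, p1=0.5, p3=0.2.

not p1: Gödel ¬ of 0.5 = 0 (operand ≠ 0)
(not p1 → p3): 0 ≤ 0.2, so result = 1
((not p1 → p3) → p2): 1 > 0.6, so result = 0.6
(((not p1 → p3) → p2) → p3): 0.6 > 0.2, so result = 0.2
((((not p1 → p3) → p2) → p3) → p3): 0.2 ≤ 0.2, so result = 1
(((((not p1 → p3) → p2) → p3) → p3) → p2): 1 > 0.6, so result = 0.6
((((((not p1 → p3) → p2) → p3) → p3) → p2) → p1): 0.6 > 0.5, so result = 0.5
(((((((not p1 → p3) → p2) → p3) → p3) → p2) → p1) → p1): 0.5 ≤ 0.5, so result = 1
not p2: Gödel ¬ of 0.6 = 0 (operand ≠ 0)
((((((((not p1 → p3) → p2) → p3) → p3) → p2) → p1) → p1) → not p2): 1 > 0, so result = 0
(((((((((not p1 → p3) → p2) → p3) → p3) → p2) → p1) → p1) → not p2) → p3): 0 ≤ 0.2, so result = 1
((((((((((not p1 → p3) → p2) → p3) → p3) → p2) → p1) → p1) → not p2) → p3) → p3): 1 > 0.2, so result = 0.2
(((((((((((not p1 → p3) → p2) → p3) → p3) → p2) → p1) → p1) → not p2) → p3) → p3) → p2): 0.2 ≤ 0.6, so result = 1
((((((((((((not p1 → p3) → p2) → p3) → p3) → p2) → p1) → p1) → not p2) → p3) → p3) → p2) → p2): 1 > 0.6, so result = 0.6

0.60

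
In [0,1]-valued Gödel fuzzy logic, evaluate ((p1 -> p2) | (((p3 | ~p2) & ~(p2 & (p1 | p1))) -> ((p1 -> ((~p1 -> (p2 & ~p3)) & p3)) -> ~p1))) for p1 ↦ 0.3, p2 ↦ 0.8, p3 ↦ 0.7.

(p1 -> p2): 0.3 ≤ 0.8, so result = 1
~p2: Gödel ¬ of 0.8 = 0 (operand ≠ 0)
(p3 | ~p2) = max(0.7, 0) = 0.7
(p1 | p1) = max(0.3, 0.3) = 0.3
(p2 & (p1 | p1)) = min(0.8, 0.3) = 0.3
~(p2 & (p1 | p1)): Gödel ¬ of 0.3 = 0 (operand ≠ 0)
((p3 | ~p2) & ~(p2 & (p1 | p1))) = min(0.7, 0) = 0
~p1: Gödel ¬ of 0.3 = 0 (operand ≠ 0)
~p3: Gödel ¬ of 0.7 = 0 (operand ≠ 0)
(p2 & ~p3) = min(0.8, 0) = 0
(~p1 -> (p2 & ~p3)): 0 ≤ 0, so result = 1
((~p1 -> (p2 & ~p3)) & p3) = min(1, 0.7) = 0.7
(p1 -> ((~p1 -> (p2 & ~p3)) & p3)): 0.3 ≤ 0.7, so result = 1
~p1: Gödel ¬ of 0.3 = 0 (operand ≠ 0)
((p1 -> ((~p1 -> (p2 & ~p3)) & p3)) -> ~p1): 1 > 0, so result = 0
(((p3 | ~p2) & ~(p2 & (p1 | p1))) -> ((p1 -> ((~p1 -> (p2 & ~p3)) & p3)) -> ~p1)): 0 ≤ 0, so result = 1
((p1 -> p2) | (((p3 | ~p2) & ~(p2 & (p1 | p1))) -> ((p1 -> ((~p1 -> (p2 & ~p3)) & p3)) -> ~p1))) = max(1, 1) = 1

1.00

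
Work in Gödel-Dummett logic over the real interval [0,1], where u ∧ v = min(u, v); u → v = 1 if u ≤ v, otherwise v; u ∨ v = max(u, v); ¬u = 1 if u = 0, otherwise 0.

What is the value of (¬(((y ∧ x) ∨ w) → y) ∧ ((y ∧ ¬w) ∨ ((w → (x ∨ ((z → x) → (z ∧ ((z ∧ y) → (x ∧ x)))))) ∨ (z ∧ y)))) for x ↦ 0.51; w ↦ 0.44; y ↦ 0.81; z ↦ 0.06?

0.00

(y ∧ x) = min(0.81, 0.51) = 0.51
((y ∧ x) ∨ w) = max(0.51, 0.44) = 0.51
(((y ∧ x) ∨ w) → y): 0.51 ≤ 0.81, so result = 1
¬(((y ∧ x) ∨ w) → y): Gödel ¬ of 1 = 0 (operand ≠ 0)
¬w: Gödel ¬ of 0.44 = 0 (operand ≠ 0)
(y ∧ ¬w) = min(0.81, 0) = 0
(z → x): 0.06 ≤ 0.51, so result = 1
(z ∧ y) = min(0.06, 0.81) = 0.06
(x ∧ x) = min(0.51, 0.51) = 0.51
((z ∧ y) → (x ∧ x)): 0.06 ≤ 0.51, so result = 1
(z ∧ ((z ∧ y) → (x ∧ x))) = min(0.06, 1) = 0.06
((z → x) → (z ∧ ((z ∧ y) → (x ∧ x)))): 1 > 0.06, so result = 0.06
(x ∨ ((z → x) → (z ∧ ((z ∧ y) → (x ∧ x))))) = max(0.51, 0.06) = 0.51
(w → (x ∨ ((z → x) → (z ∧ ((z ∧ y) → (x ∧ x)))))): 0.44 ≤ 0.51, so result = 1
(z ∧ y) = min(0.06, 0.81) = 0.06
((w → (x ∨ ((z → x) → (z ∧ ((z ∧ y) → (x ∧ x)))))) ∨ (z ∧ y)) = max(1, 0.06) = 1
((y ∧ ¬w) ∨ ((w → (x ∨ ((z → x) → (z ∧ ((z ∧ y) → (x ∧ x)))))) ∨ (z ∧ y))) = max(0, 1) = 1
(¬(((y ∧ x) ∨ w) → y) ∧ ((y ∧ ¬w) ∨ ((w → (x ∨ ((z → x) → (z ∧ ((z ∧ y) → (x ∧ x)))))) ∨ (z ∧ y)))) = min(0, 1) = 0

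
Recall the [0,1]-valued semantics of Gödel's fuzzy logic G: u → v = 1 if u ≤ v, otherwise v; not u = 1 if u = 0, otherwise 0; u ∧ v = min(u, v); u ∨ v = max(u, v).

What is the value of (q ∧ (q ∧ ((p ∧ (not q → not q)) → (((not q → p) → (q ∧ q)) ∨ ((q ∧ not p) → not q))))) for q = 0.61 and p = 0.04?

not q: Gödel ¬ of 0.61 = 0 (operand ≠ 0)
not q: Gödel ¬ of 0.61 = 0 (operand ≠ 0)
(not q → not q): 0 ≤ 0, so result = 1
(p ∧ (not q → not q)) = min(0.04, 1) = 0.04
not q: Gödel ¬ of 0.61 = 0 (operand ≠ 0)
(not q → p): 0 ≤ 0.04, so result = 1
(q ∧ q) = min(0.61, 0.61) = 0.61
((not q → p) → (q ∧ q)): 1 > 0.61, so result = 0.61
not p: Gödel ¬ of 0.04 = 0 (operand ≠ 0)
(q ∧ not p) = min(0.61, 0) = 0
not q: Gödel ¬ of 0.61 = 0 (operand ≠ 0)
((q ∧ not p) → not q): 0 ≤ 0, so result = 1
(((not q → p) → (q ∧ q)) ∨ ((q ∧ not p) → not q)) = max(0.61, 1) = 1
((p ∧ (not q → not q)) → (((not q → p) → (q ∧ q)) ∨ ((q ∧ not p) → not q))): 0.04 ≤ 1, so result = 1
(q ∧ ((p ∧ (not q → not q)) → (((not q → p) → (q ∧ q)) ∨ ((q ∧ not p) → not q)))) = min(0.61, 1) = 0.61
(q ∧ (q ∧ ((p ∧ (not q → not q)) → (((not q → p) → (q ∧ q)) ∨ ((q ∧ not p) → not q))))) = min(0.61, 0.61) = 0.61

0.61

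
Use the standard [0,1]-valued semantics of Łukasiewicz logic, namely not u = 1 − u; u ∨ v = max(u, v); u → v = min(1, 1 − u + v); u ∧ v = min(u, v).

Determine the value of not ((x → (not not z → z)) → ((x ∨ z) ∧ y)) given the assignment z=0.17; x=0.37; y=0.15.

0.85

not z: Łukasiewicz ¬ gives 1 − 0.17 = 0.83
not not z: Łukasiewicz ¬ gives 1 − 0.83 = 0.17
(not not z → z): min(1, 1 − 0.17 + 0.17) = 1
(x → (not not z → z)): min(1, 1 − 0.37 + 1) = 1
(x ∨ z) = max(0.37, 0.17) = 0.37
((x ∨ z) ∧ y) = min(0.37, 0.15) = 0.15
((x → (not not z → z)) → ((x ∨ z) ∧ y)): min(1, 1 − 1 + 0.15) = 0.15
not ((x → (not not z → z)) → ((x ∨ z) ∧ y)): Łukasiewicz ¬ gives 1 − 0.15 = 0.85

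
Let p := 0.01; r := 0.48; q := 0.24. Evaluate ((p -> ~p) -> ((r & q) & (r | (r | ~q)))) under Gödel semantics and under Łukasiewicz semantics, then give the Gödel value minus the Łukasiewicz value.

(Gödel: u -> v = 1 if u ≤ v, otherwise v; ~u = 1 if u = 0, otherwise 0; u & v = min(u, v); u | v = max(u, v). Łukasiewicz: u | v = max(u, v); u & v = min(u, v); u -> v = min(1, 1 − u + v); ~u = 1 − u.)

Gödel evaluation:
  ~p: Gödel ¬ of 0.01 = 0 (operand ≠ 0)
  (p -> ~p): 0.01 > 0, so result = 0
  (r & q) = min(0.48, 0.24) = 0.24
  ~q: Gödel ¬ of 0.24 = 0 (operand ≠ 0)
  (r | ~q) = max(0.48, 0) = 0.48
  (r | (r | ~q)) = max(0.48, 0.48) = 0.48
  ((r & q) & (r | (r | ~q))) = min(0.24, 0.48) = 0.24
  ((p -> ~p) -> ((r & q) & (r | (r | ~q)))): 0 ≤ 0.24, so result = 1
  Gödel value = 1
Łukasiewicz evaluation:
  ~p: Łukasiewicz ¬ gives 1 − 0.01 = 0.99
  (p -> ~p): min(1, 1 − 0.01 + 0.99) = 1
  (r & q) = min(0.48, 0.24) = 0.24
  ~q: Łukasiewicz ¬ gives 1 − 0.24 = 0.76
  (r | ~q) = max(0.48, 0.76) = 0.76
  (r | (r | ~q)) = max(0.48, 0.76) = 0.76
  ((r & q) & (r | (r | ~q))) = min(0.24, 0.76) = 0.24
  ((p -> ~p) -> ((r & q) & (r | (r | ~q)))): min(1, 1 − 1 + 0.24) = 0.24
  Łukasiewicz value = 0.24
Difference: 1 − 0.24 = 0.76

0.76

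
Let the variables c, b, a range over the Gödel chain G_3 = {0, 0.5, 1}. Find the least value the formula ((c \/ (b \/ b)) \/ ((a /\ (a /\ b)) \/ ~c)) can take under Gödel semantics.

0.50

The minimum is attained at c = 0.5, b = 0, a = 0:
  (b \/ b) = max(0, 0) = 0
  (c \/ (b \/ b)) = max(0.5, 0) = 0.5
  (a /\ b) = min(0, 0) = 0
  (a /\ (a /\ b)) = min(0, 0) = 0
  ~c: Gödel ¬ of 0.5 = 0 (operand ≠ 0)
  ((a /\ (a /\ b)) \/ ~c) = max(0, 0) = 0
  ((c \/ (b \/ b)) \/ ((a /\ (a /\ b)) \/ ~c)) = max(0.5, 0) = 0.5
Checking all 27 assignments confirms none give a value below 0.50.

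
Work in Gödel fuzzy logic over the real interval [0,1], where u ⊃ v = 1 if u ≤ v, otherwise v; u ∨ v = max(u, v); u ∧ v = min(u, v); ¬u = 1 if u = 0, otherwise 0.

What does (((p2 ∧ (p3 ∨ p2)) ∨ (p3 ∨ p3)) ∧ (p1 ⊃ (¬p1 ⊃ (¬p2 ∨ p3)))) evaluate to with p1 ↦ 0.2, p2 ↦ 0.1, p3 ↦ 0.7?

0.70

(p3 ∨ p2) = max(0.7, 0.1) = 0.7
(p2 ∧ (p3 ∨ p2)) = min(0.1, 0.7) = 0.1
(p3 ∨ p3) = max(0.7, 0.7) = 0.7
((p2 ∧ (p3 ∨ p2)) ∨ (p3 ∨ p3)) = max(0.1, 0.7) = 0.7
¬p1: Gödel ¬ of 0.2 = 0 (operand ≠ 0)
¬p2: Gödel ¬ of 0.1 = 0 (operand ≠ 0)
(¬p2 ∨ p3) = max(0, 0.7) = 0.7
(¬p1 ⊃ (¬p2 ∨ p3)): 0 ≤ 0.7, so result = 1
(p1 ⊃ (¬p1 ⊃ (¬p2 ∨ p3))): 0.2 ≤ 1, so result = 1
(((p2 ∧ (p3 ∨ p2)) ∨ (p3 ∨ p3)) ∧ (p1 ⊃ (¬p1 ⊃ (¬p2 ∨ p3)))) = min(0.7, 1) = 0.7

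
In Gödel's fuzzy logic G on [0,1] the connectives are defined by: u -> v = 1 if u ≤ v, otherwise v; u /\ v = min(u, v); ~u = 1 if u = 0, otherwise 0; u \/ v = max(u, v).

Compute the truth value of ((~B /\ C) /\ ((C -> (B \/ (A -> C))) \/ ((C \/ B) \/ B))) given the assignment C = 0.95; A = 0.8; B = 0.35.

~B: Gödel ¬ of 0.35 = 0 (operand ≠ 0)
(~B /\ C) = min(0, 0.95) = 0
(A -> C): 0.8 ≤ 0.95, so result = 1
(B \/ (A -> C)) = max(0.35, 1) = 1
(C -> (B \/ (A -> C))): 0.95 ≤ 1, so result = 1
(C \/ B) = max(0.95, 0.35) = 0.95
((C \/ B) \/ B) = max(0.95, 0.35) = 0.95
((C -> (B \/ (A -> C))) \/ ((C \/ B) \/ B)) = max(1, 0.95) = 1
((~B /\ C) /\ ((C -> (B \/ (A -> C))) \/ ((C \/ B) \/ B))) = min(0, 1) = 0

0.00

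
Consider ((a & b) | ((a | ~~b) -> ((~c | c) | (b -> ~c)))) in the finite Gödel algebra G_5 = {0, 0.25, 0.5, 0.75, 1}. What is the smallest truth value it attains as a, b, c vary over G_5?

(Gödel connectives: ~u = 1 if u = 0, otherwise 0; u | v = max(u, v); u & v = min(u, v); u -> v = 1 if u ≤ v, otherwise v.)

The minimum is attained at a = 0, b = 0.25, c = 0.25:
  (a & b) = min(0, 0.25) = 0
  ~b: Gödel ¬ of 0.25 = 0 (operand ≠ 0)
  ~~b: Gödel ¬ of 0 = 1 (operand is 0)
  (a | ~~b) = max(0, 1) = 1
  ~c: Gödel ¬ of 0.25 = 0 (operand ≠ 0)
  (~c | c) = max(0, 0.25) = 0.25
  ~c: Gödel ¬ of 0.25 = 0 (operand ≠ 0)
  (b -> ~c): 0.25 > 0, so result = 0
  ((~c | c) | (b -> ~c)) = max(0.25, 0) = 0.25
  ((a | ~~b) -> ((~c | c) | (b -> ~c))): 1 > 0.25, so result = 0.25
  ((a & b) | ((a | ~~b) -> ((~c | c) | (b -> ~c)))) = max(0, 0.25) = 0.25
Checking all 125 assignments confirms none give a value below 0.25.

0.25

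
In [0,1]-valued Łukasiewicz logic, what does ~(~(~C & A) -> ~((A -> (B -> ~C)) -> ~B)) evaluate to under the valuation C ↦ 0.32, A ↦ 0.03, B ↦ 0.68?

0.29

~C: Łukasiewicz ¬ gives 1 − 0.32 = 0.68
(~C & A) = min(0.68, 0.03) = 0.03
~(~C & A): Łukasiewicz ¬ gives 1 − 0.03 = 0.97
~C: Łukasiewicz ¬ gives 1 − 0.32 = 0.68
(B -> ~C): min(1, 1 − 0.68 + 0.68) = 1
(A -> (B -> ~C)): min(1, 1 − 0.03 + 1) = 1
~B: Łukasiewicz ¬ gives 1 − 0.68 = 0.32
((A -> (B -> ~C)) -> ~B): min(1, 1 − 1 + 0.32) = 0.32
~((A -> (B -> ~C)) -> ~B): Łukasiewicz ¬ gives 1 − 0.32 = 0.68
(~(~C & A) -> ~((A -> (B -> ~C)) -> ~B)): min(1, 1 − 0.97 + 0.68) = 0.71
~(~(~C & A) -> ~((A -> (B -> ~C)) -> ~B)): Łukasiewicz ¬ gives 1 − 0.71 = 0.29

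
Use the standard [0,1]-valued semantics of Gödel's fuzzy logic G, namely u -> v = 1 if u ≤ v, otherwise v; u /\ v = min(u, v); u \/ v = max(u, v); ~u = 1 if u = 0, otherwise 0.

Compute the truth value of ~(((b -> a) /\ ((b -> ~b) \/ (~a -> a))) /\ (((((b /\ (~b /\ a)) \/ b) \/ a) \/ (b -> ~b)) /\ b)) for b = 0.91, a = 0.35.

0.00

(b -> a): 0.91 > 0.35, so result = 0.35
~b: Gödel ¬ of 0.91 = 0 (operand ≠ 0)
(b -> ~b): 0.91 > 0, so result = 0
~a: Gödel ¬ of 0.35 = 0 (operand ≠ 0)
(~a -> a): 0 ≤ 0.35, so result = 1
((b -> ~b) \/ (~a -> a)) = max(0, 1) = 1
((b -> a) /\ ((b -> ~b) \/ (~a -> a))) = min(0.35, 1) = 0.35
~b: Gödel ¬ of 0.91 = 0 (operand ≠ 0)
(~b /\ a) = min(0, 0.35) = 0
(b /\ (~b /\ a)) = min(0.91, 0) = 0
((b /\ (~b /\ a)) \/ b) = max(0, 0.91) = 0.91
(((b /\ (~b /\ a)) \/ b) \/ a) = max(0.91, 0.35) = 0.91
~b: Gödel ¬ of 0.91 = 0 (operand ≠ 0)
(b -> ~b): 0.91 > 0, so result = 0
((((b /\ (~b /\ a)) \/ b) \/ a) \/ (b -> ~b)) = max(0.91, 0) = 0.91
(((((b /\ (~b /\ a)) \/ b) \/ a) \/ (b -> ~b)) /\ b) = min(0.91, 0.91) = 0.91
(((b -> a) /\ ((b -> ~b) \/ (~a -> a))) /\ (((((b /\ (~b /\ a)) \/ b) \/ a) \/ (b -> ~b)) /\ b)) = min(0.35, 0.91) = 0.35
~(((b -> a) /\ ((b -> ~b) \/ (~a -> a))) /\ (((((b /\ (~b /\ a)) \/ b) \/ a) \/ (b -> ~b)) /\ b)): Gödel ¬ of 0.35 = 0 (operand ≠ 0)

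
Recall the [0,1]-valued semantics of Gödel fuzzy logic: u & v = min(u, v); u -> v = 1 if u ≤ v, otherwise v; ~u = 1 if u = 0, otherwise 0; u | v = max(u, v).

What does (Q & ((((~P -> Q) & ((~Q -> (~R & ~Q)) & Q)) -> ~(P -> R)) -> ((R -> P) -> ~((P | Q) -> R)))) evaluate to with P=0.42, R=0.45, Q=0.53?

0.53

~P: Gödel ¬ of 0.42 = 0 (operand ≠ 0)
(~P -> Q): 0 ≤ 0.53, so result = 1
~Q: Gödel ¬ of 0.53 = 0 (operand ≠ 0)
~R: Gödel ¬ of 0.45 = 0 (operand ≠ 0)
~Q: Gödel ¬ of 0.53 = 0 (operand ≠ 0)
(~R & ~Q) = min(0, 0) = 0
(~Q -> (~R & ~Q)): 0 ≤ 0, so result = 1
((~Q -> (~R & ~Q)) & Q) = min(1, 0.53) = 0.53
((~P -> Q) & ((~Q -> (~R & ~Q)) & Q)) = min(1, 0.53) = 0.53
(P -> R): 0.42 ≤ 0.45, so result = 1
~(P -> R): Gödel ¬ of 1 = 0 (operand ≠ 0)
(((~P -> Q) & ((~Q -> (~R & ~Q)) & Q)) -> ~(P -> R)): 0.53 > 0, so result = 0
(R -> P): 0.45 > 0.42, so result = 0.42
(P | Q) = max(0.42, 0.53) = 0.53
((P | Q) -> R): 0.53 > 0.45, so result = 0.45
~((P | Q) -> R): Gödel ¬ of 0.45 = 0 (operand ≠ 0)
((R -> P) -> ~((P | Q) -> R)): 0.42 > 0, so result = 0
((((~P -> Q) & ((~Q -> (~R & ~Q)) & Q)) -> ~(P -> R)) -> ((R -> P) -> ~((P | Q) -> R))): 0 ≤ 0, so result = 1
(Q & ((((~P -> Q) & ((~Q -> (~R & ~Q)) & Q)) -> ~(P -> R)) -> ((R -> P) -> ~((P | Q) -> R)))) = min(0.53, 1) = 0.53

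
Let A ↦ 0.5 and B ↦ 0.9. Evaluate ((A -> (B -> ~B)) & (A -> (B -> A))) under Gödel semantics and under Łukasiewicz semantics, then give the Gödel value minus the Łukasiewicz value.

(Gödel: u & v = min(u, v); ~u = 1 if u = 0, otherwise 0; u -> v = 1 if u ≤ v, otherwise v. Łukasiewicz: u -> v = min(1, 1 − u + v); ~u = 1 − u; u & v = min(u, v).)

-0.70

Gödel evaluation:
  ~B: Gödel ¬ of 0.9 = 0 (operand ≠ 0)
  (B -> ~B): 0.9 > 0, so result = 0
  (A -> (B -> ~B)): 0.5 > 0, so result = 0
  (B -> A): 0.9 > 0.5, so result = 0.5
  (A -> (B -> A)): 0.5 ≤ 0.5, so result = 1
  ((A -> (B -> ~B)) & (A -> (B -> A))) = min(0, 1) = 0
  Gödel value = 0
Łukasiewicz evaluation:
  ~B: Łukasiewicz ¬ gives 1 − 0.9 = 0.1
  (B -> ~B): min(1, 1 − 0.9 + 0.1) = 0.2
  (A -> (B -> ~B)): min(1, 1 − 0.5 + 0.2) = 0.7
  (B -> A): min(1, 1 − 0.9 + 0.5) = 0.6
  (A -> (B -> A)): min(1, 1 − 0.5 + 0.6) = 1
  ((A -> (B -> ~B)) & (A -> (B -> A))) = min(0.7, 1) = 0.7
  Łukasiewicz value = 0.7
Difference: 0 − 0.7 = -0.70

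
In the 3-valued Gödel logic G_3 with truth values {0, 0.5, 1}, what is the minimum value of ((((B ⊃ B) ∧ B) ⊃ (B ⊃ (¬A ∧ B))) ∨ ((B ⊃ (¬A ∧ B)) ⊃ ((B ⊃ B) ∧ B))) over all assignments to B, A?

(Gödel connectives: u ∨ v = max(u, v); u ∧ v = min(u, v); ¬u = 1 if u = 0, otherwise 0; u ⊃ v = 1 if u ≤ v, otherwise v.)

1.00

Every assignment gives 1. For instance at B = 0, A = 0:
  (B ⊃ B): 0 ≤ 0, so result = 1
  ((B ⊃ B) ∧ B) = min(1, 0) = 0
  ¬A: Gödel ¬ of 0 = 1 (operand is 0)
  (¬A ∧ B) = min(1, 0) = 0
  (B ⊃ (¬A ∧ B)): 0 ≤ 0, so result = 1
  (((B ⊃ B) ∧ B) ⊃ (B ⊃ (¬A ∧ B))): 0 ≤ 1, so result = 1
  ¬A: Gödel ¬ of 0 = 1 (operand is 0)
  (¬A ∧ B) = min(1, 0) = 0
  (B ⊃ (¬A ∧ B)): 0 ≤ 0, so result = 1
  (B ⊃ B): 0 ≤ 0, so result = 1
  ((B ⊃ B) ∧ B) = min(1, 0) = 0
  ((B ⊃ (¬A ∧ B)) ⊃ ((B ⊃ B) ∧ B)): 1 > 0, so result = 0
  ((((B ⊃ B) ∧ B) ⊃ (B ⊃ (¬A ∧ B))) ∨ ((B ⊃ (¬A ∧ B)) ⊃ ((B ⊃ B) ∧ B))) = max(1, 0) = 1
All 9 assignments give value 1 — the formula is a G_3-tautology.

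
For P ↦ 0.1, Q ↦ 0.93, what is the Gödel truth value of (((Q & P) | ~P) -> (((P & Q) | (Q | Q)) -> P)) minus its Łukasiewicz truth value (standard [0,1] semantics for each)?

0.73

Gödel evaluation:
  (Q & P) = min(0.93, 0.1) = 0.1
  ~P: Gödel ¬ of 0.1 = 0 (operand ≠ 0)
  ((Q & P) | ~P) = max(0.1, 0) = 0.1
  (P & Q) = min(0.1, 0.93) = 0.1
  (Q | Q) = max(0.93, 0.93) = 0.93
  ((P & Q) | (Q | Q)) = max(0.1, 0.93) = 0.93
  (((P & Q) | (Q | Q)) -> P): 0.93 > 0.1, so result = 0.1
  (((Q & P) | ~P) -> (((P & Q) | (Q | Q)) -> P)): 0.1 ≤ 0.1, so result = 1
  Gödel value = 1
Łukasiewicz evaluation:
  (Q & P) = min(0.93, 0.1) = 0.1
  ~P: Łukasiewicz ¬ gives 1 − 0.1 = 0.9
  ((Q & P) | ~P) = max(0.1, 0.9) = 0.9
  (P & Q) = min(0.1, 0.93) = 0.1
  (Q | Q) = max(0.93, 0.93) = 0.93
  ((P & Q) | (Q | Q)) = max(0.1, 0.93) = 0.93
  (((P & Q) | (Q | Q)) -> P): min(1, 1 − 0.93 + 0.1) = 0.17
  (((Q & P) | ~P) -> (((P & Q) | (Q | Q)) -> P)): min(1, 1 − 0.9 + 0.17) = 0.27
  Łukasiewicz value = 0.27
Difference: 1 − 0.27 = 0.73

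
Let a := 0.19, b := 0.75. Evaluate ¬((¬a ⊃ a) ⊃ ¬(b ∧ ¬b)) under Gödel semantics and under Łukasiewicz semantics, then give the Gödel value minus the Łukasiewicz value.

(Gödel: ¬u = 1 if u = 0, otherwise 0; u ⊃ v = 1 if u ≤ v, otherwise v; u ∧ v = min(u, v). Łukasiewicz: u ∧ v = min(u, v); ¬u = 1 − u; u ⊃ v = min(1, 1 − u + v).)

0.00

Gödel evaluation:
  ¬a: Gödel ¬ of 0.19 = 0 (operand ≠ 0)
  (¬a ⊃ a): 0 ≤ 0.19, so result = 1
  ¬b: Gödel ¬ of 0.75 = 0 (operand ≠ 0)
  (b ∧ ¬b) = min(0.75, 0) = 0
  ¬(b ∧ ¬b): Gödel ¬ of 0 = 1 (operand is 0)
  ((¬a ⊃ a) ⊃ ¬(b ∧ ¬b)): 1 ≤ 1, so result = 1
  ¬((¬a ⊃ a) ⊃ ¬(b ∧ ¬b)): Gödel ¬ of 1 = 0 (operand ≠ 0)
  Gödel value = 0
Łukasiewicz evaluation:
  ¬a: Łukasiewicz ¬ gives 1 − 0.19 = 0.81
  (¬a ⊃ a): min(1, 1 − 0.81 + 0.19) = 0.38
  ¬b: Łukasiewicz ¬ gives 1 − 0.75 = 0.25
  (b ∧ ¬b) = min(0.75, 0.25) = 0.25
  ¬(b ∧ ¬b): Łukasiewicz ¬ gives 1 − 0.25 = 0.75
  ((¬a ⊃ a) ⊃ ¬(b ∧ ¬b)): min(1, 1 − 0.38 + 0.75) = 1
  ¬((¬a ⊃ a) ⊃ ¬(b ∧ ¬b)): Łukasiewicz ¬ gives 1 − 1 = 0
  Łukasiewicz value = 0
Difference: 0 − 0 = 0.00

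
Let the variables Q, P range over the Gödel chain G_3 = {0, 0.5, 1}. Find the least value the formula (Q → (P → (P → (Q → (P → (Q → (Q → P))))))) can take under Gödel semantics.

1.00

Every assignment gives 1. For instance at Q = 0, P = 0:
  (Q → P): 0 ≤ 0, so result = 1
  (Q → (Q → P)): 0 ≤ 1, so result = 1
  (P → (Q → (Q → P))): 0 ≤ 1, so result = 1
  (Q → (P → (Q → (Q → P)))): 0 ≤ 1, so result = 1
  (P → (Q → (P → (Q → (Q → P))))): 0 ≤ 1, so result = 1
  (P → (P → (Q → (P → (Q → (Q → P)))))): 0 ≤ 1, so result = 1
  (Q → (P → (P → (Q → (P → (Q → (Q → P))))))): 0 ≤ 1, so result = 1
All 9 assignments give value 1 — the formula is a G_3-tautology.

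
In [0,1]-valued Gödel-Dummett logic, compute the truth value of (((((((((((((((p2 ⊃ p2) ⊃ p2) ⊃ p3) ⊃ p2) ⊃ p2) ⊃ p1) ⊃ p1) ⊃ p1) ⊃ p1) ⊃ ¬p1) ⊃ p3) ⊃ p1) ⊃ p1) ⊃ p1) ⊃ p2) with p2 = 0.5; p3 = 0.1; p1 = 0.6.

0.50

(p2 ⊃ p2): 0.5 ≤ 0.5, so result = 1
((p2 ⊃ p2) ⊃ p2): 1 > 0.5, so result = 0.5
(((p2 ⊃ p2) ⊃ p2) ⊃ p3): 0.5 > 0.1, so result = 0.1
((((p2 ⊃ p2) ⊃ p2) ⊃ p3) ⊃ p2): 0.1 ≤ 0.5, so result = 1
(((((p2 ⊃ p2) ⊃ p2) ⊃ p3) ⊃ p2) ⊃ p2): 1 > 0.5, so result = 0.5
((((((p2 ⊃ p2) ⊃ p2) ⊃ p3) ⊃ p2) ⊃ p2) ⊃ p1): 0.5 ≤ 0.6, so result = 1
(((((((p2 ⊃ p2) ⊃ p2) ⊃ p3) ⊃ p2) ⊃ p2) ⊃ p1) ⊃ p1): 1 > 0.6, so result = 0.6
((((((((p2 ⊃ p2) ⊃ p2) ⊃ p3) ⊃ p2) ⊃ p2) ⊃ p1) ⊃ p1) ⊃ p1): 0.6 ≤ 0.6, so result = 1
(((((((((p2 ⊃ p2) ⊃ p2) ⊃ p3) ⊃ p2) ⊃ p2) ⊃ p1) ⊃ p1) ⊃ p1) ⊃ p1): 1 > 0.6, so result = 0.6
¬p1: Gödel ¬ of 0.6 = 0 (operand ≠ 0)
((((((((((p2 ⊃ p2) ⊃ p2) ⊃ p3) ⊃ p2) ⊃ p2) ⊃ p1) ⊃ p1) ⊃ p1) ⊃ p1) ⊃ ¬p1): 0.6 > 0, so result = 0
(((((((((((p2 ⊃ p2) ⊃ p2) ⊃ p3) ⊃ p2) ⊃ p2) ⊃ p1) ⊃ p1) ⊃ p1) ⊃ p1) ⊃ ¬p1) ⊃ p3): 0 ≤ 0.1, so result = 1
((((((((((((p2 ⊃ p2) ⊃ p2) ⊃ p3) ⊃ p2) ⊃ p2) ⊃ p1) ⊃ p1) ⊃ p1) ⊃ p1) ⊃ ¬p1) ⊃ p3) ⊃ p1): 1 > 0.6, so result = 0.6
(((((((((((((p2 ⊃ p2) ⊃ p2) ⊃ p3) ⊃ p2) ⊃ p2) ⊃ p1) ⊃ p1) ⊃ p1) ⊃ p1) ⊃ ¬p1) ⊃ p3) ⊃ p1) ⊃ p1): 0.6 ≤ 0.6, so result = 1
((((((((((((((p2 ⊃ p2) ⊃ p2) ⊃ p3) ⊃ p2) ⊃ p2) ⊃ p1) ⊃ p1) ⊃ p1) ⊃ p1) ⊃ ¬p1) ⊃ p3) ⊃ p1) ⊃ p1) ⊃ p1): 1 > 0.6, so result = 0.6
(((((((((((((((p2 ⊃ p2) ⊃ p2) ⊃ p3) ⊃ p2) ⊃ p2) ⊃ p1) ⊃ p1) ⊃ p1) ⊃ p1) ⊃ ¬p1) ⊃ p3) ⊃ p1) ⊃ p1) ⊃ p1) ⊃ p2): 0.6 > 0.5, so result = 0.5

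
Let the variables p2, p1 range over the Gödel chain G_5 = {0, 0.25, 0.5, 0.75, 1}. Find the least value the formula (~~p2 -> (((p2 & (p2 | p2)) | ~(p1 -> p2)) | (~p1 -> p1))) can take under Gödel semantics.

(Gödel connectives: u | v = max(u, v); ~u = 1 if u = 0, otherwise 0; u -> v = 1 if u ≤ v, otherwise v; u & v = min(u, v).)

0.25

The minimum is attained at p2 = 0.25, p1 = 0:
  ~p2: Gödel ¬ of 0.25 = 0 (operand ≠ 0)
  ~~p2: Gödel ¬ of 0 = 1 (operand is 0)
  (p2 | p2) = max(0.25, 0.25) = 0.25
  (p2 & (p2 | p2)) = min(0.25, 0.25) = 0.25
  (p1 -> p2): 0 ≤ 0.25, so result = 1
  ~(p1 -> p2): Gödel ¬ of 1 = 0 (operand ≠ 0)
  ((p2 & (p2 | p2)) | ~(p1 -> p2)) = max(0.25, 0) = 0.25
  ~p1: Gödel ¬ of 0 = 1 (operand is 0)
  (~p1 -> p1): 1 > 0, so result = 0
  (((p2 & (p2 | p2)) | ~(p1 -> p2)) | (~p1 -> p1)) = max(0.25, 0) = 0.25
  (~~p2 -> (((p2 & (p2 | p2)) | ~(p1 -> p2)) | (~p1 -> p1))): 1 > 0.25, so result = 0.25
Checking all 25 assignments confirms none give a value below 0.25.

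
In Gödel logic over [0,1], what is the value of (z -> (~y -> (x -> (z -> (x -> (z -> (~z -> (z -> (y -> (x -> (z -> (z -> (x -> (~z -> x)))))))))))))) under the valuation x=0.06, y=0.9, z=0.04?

~y: Gödel ¬ of 0.9 = 0 (operand ≠ 0)
~z: Gödel ¬ of 0.04 = 0 (operand ≠ 0)
~z: Gödel ¬ of 0.04 = 0 (operand ≠ 0)
(~z -> x): 0 ≤ 0.06, so result = 1
(x -> (~z -> x)): 0.06 ≤ 1, so result = 1
(z -> (x -> (~z -> x))): 0.04 ≤ 1, so result = 1
(z -> (z -> (x -> (~z -> x)))): 0.04 ≤ 1, so result = 1
(x -> (z -> (z -> (x -> (~z -> x))))): 0.06 ≤ 1, so result = 1
(y -> (x -> (z -> (z -> (x -> (~z -> x)))))): 0.9 ≤ 1, so result = 1
(z -> (y -> (x -> (z -> (z -> (x -> (~z -> x))))))): 0.04 ≤ 1, so result = 1
(~z -> (z -> (y -> (x -> (z -> (z -> (x -> (~z -> x)))))))): 0 ≤ 1, so result = 1
(z -> (~z -> (z -> (y -> (x -> (z -> (z -> (x -> (~z -> x))))))))): 0.04 ≤ 1, so result = 1
(x -> (z -> (~z -> (z -> (y -> (x -> (z -> (z -> (x -> (~z -> x)))))))))): 0.06 ≤ 1, so result = 1
(z -> (x -> (z -> (~z -> (z -> (y -> (x -> (z -> (z -> (x -> (~z -> x))))))))))): 0.04 ≤ 1, so result = 1
(x -> (z -> (x -> (z -> (~z -> (z -> (y -> (x -> (z -> (z -> (x -> (~z -> x)))))))))))): 0.06 ≤ 1, so result = 1
(~y -> (x -> (z -> (x -> (z -> (~z -> (z -> (y -> (x -> (z -> (z -> (x -> (~z -> x))))))))))))): 0 ≤ 1, so result = 1
(z -> (~y -> (x -> (z -> (x -> (z -> (~z -> (z -> (y -> (x -> (z -> (z -> (x -> (~z -> x)))))))))))))): 0.04 ≤ 1, so result = 1

1.00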